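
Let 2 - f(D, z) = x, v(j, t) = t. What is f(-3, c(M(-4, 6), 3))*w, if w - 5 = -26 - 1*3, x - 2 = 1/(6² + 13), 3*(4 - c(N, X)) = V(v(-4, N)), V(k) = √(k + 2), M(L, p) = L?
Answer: 24/49 ≈ 0.48980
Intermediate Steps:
V(k) = √(2 + k)
c(N, X) = 4 - √(2 + N)/3
x = 99/49 (x = 2 + 1/(6² + 13) = 2 + 1/(36 + 13) = 2 + 1/49 = 99/49 ≈ 2.0204)
f(D, z) = -1/49 (f(D, z) = 2 - 1*99/49 = 2 - 99/49 = -1/49)
w = -24 (w = 5 + (-26 - 1*3) = 5 + (-26 - 3) = 5 - 29 = -24)
f(-3, c(M(-4, 6), 3))*w = -1/49*(-24) = 24/49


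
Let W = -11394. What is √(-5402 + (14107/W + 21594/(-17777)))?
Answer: I*√24636476527939256982/67517046 ≈ 73.515*I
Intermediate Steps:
√(-5402 + (14107/W + 21594/(-17777))) = √(-5402 + (14107/(-11394) + 21594/(-17777))) = √(-5402 + (14107*(-1/11394) + 21594*(-1/17777))) = √(-5402 + (-14107/11394 - 21594/17777)) = √(-5402 - 496822175/202551138) = √(-1094678069651/202551138) = I*√24636476527939256982/67517046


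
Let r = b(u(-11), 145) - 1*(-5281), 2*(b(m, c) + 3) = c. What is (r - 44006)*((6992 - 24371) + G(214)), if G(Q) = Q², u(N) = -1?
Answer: -2196946687/2 ≈ -1.0985e+9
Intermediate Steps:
b(m, c) = -3 + c/2
r = 10701/2 (r = (-3 + (½)*145) - 1*(-5281) = (-3 + 145/2) + 5281 = 139/2 + 5281 = 10701/2 ≈ 5350.5)
(r - 44006)*((6992 - 24371) + G(214)) = (10701/2 - 44006)*((6992 - 24371) + 214²) = -77311*(-17379 + 45796)/2 = -77311/2*28417 = -2196946687/2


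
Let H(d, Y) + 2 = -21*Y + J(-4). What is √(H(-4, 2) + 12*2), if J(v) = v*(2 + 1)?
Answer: 4*I*√2 ≈ 5.6569*I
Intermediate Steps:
J(v) = 3*v (J(v) = v*3 = 3*v)
H(d, Y) = -14 - 21*Y (H(d, Y) = -2 + (-21*Y + 3*(-4)) = -2 + (-21*Y - 12) = -2 + (-12 - 21*Y) = -14 - 21*Y)
√(H(-4, 2) + 12*2) = √((-14 - 21*2) + 12*2) = √((-14 - 42) + 24) = √(-56 + 24) = √(-32) = 4*I*√2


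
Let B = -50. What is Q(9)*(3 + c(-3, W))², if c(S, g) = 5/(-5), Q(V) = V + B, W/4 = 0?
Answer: -164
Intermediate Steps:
W = 0 (W = 4*0 = 0)
Q(V) = -50 + V (Q(V) = V - 50 = -50 + V)
c(S, g) = -1 (c(S, g) = 5*(-⅕) = -1)
Q(9)*(3 + c(-3, W))² = (-50 + 9)*(3 - 1)² = -41*2² = -41*4 = -164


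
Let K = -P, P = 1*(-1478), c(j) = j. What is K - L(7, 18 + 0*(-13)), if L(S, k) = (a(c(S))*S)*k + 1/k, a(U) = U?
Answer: 10727/18 ≈ 595.94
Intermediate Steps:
P = -1478
L(S, k) = 1/k + k*S² (L(S, k) = (S*S)*k + 1/k = S²*k + 1/k = k*S² + 1/k = 1/k + k*S²)
K = 1478 (K = -1*(-1478) = 1478)
K - L(7, 18 + 0*(-13)) = 1478 - (1/(18 + 0*(-13)) + (18 + 0*(-13))*7²) = 1478 - (1/(18 + 0) + (18 + 0)*49) = 1478 - (1/18 + 18*49) = 1478 - (1/18 + 882) = 1478 - 1*15877/18 = 1478 - 15877/18 = 10727/18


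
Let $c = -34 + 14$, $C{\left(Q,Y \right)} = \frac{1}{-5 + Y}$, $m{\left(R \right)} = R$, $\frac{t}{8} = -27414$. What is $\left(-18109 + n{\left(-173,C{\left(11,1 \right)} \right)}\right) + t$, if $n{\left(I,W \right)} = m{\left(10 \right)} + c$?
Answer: $-237431$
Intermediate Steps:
$t = -219312$ ($t = 8 \left(-27414\right) = -219312$)
$c = -20$
$n{\left(I,W \right)} = -10$ ($n{\left(I,W \right)} = 10 - 20 = -10$)
$\left(-18109 + n{\left(-173,C{\left(11,1 \right)} \right)}\right) + t = \left(-18109 - 10\right) - 219312 = -18119 - 219312 = -237431$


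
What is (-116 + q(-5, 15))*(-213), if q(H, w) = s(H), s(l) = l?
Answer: 25773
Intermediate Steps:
q(H, w) = H
(-116 + q(-5, 15))*(-213) = (-116 - 5)*(-213) = -121*(-213) = 25773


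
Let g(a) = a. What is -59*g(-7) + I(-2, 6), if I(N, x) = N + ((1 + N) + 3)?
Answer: 413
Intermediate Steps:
I(N, x) = 4 + 2*N (I(N, x) = N + (4 + N) = 4 + 2*N)
-59*g(-7) + I(-2, 6) = -59*(-7) + (4 + 2*(-2)) = 413 + (4 - 4) = 413 + 0 = 413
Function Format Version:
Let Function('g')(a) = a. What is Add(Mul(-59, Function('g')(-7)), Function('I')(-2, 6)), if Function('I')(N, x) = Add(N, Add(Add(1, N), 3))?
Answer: 413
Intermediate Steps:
Function('I')(N, x) = Add(4, Mul(2, N)) (Function('I')(N, x) = Add(N, Add(4, N)) = Add(4, Mul(2, N)))
Add(Mul(-59, Function('g')(-7)), Function('I')(-2, 6)) = Add(Mul(-59, -7), Add(4, Mul(2, -2))) = Add(413, Add(4, -4)) = Add(413, 0) = 413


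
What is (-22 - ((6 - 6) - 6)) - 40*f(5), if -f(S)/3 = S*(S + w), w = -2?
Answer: 1784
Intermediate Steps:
f(S) = -3*S*(-2 + S) (f(S) = -3*S*(S - 2) = -3*S*(-2 + S))
(-22 - ((6 - 6) - 6)) - 40*f(5) = (-22 - ((6 - 6) - 6)) - 120*5*(2 - 1*5) = (-22 - (0 - 6)) - 120*5*(2 - 5) = (-22 - 1*(-6)) - 120*5*(-3) = (-22 + 6) - 40*(-45) = -16 + 1800 = 1784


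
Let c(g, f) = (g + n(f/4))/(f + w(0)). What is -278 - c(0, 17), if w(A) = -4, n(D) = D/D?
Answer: -3615/13 ≈ -278.08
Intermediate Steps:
n(D) = 1
c(g, f) = (1 + g)/(-4 + f) (c(g, f) = (g + 1)/(f - 4) = (1 + g)/(-4 + f))
-278 - c(0, 17) = -278 - (1 + 0)/(-4 + 17) = -278 - 1/13 = -3615/13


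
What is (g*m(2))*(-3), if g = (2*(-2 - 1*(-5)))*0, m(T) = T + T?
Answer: 0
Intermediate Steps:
m(T) = 2*T
g = 0 (g = (2*(-2 + 5))*0 = (2*3)*0 = 6*0 = 0)
(g*m(2))*(-3) = (0*(2*2))*(-3) = (0*4)*(-3) = 0*(-3) = 0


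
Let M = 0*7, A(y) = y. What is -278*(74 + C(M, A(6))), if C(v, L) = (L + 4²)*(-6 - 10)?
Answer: 77284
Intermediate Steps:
M = 0
C(v, L) = -256 - 16*L (C(v, L) = (L + 16)*(-16) = (16 + L)*(-16) = -256 - 16*L)
-278*(74 + C(M, A(6))) = -278*(74 + (-256 - 16*6)) = -278*(74 + (-256 - 96)) = -278*(74 - 352) = -278*(-278) = 77284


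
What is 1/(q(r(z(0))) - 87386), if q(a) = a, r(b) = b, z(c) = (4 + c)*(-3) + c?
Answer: -1/87398 ≈ -1.1442e-5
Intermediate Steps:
z(c) = -12 - 2*c (z(c) = (-12 - 3*c) + c = -12 - 2*c)
1/(q(r(z(0))) - 87386) = 1/((-12 - 2*0) - 87386) = 1/((-12 + 0) - 87386) = 1/(-12 - 87386) = 1/(-87398) = -1/87398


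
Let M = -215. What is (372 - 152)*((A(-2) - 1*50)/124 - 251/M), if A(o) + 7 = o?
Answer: 202829/1333 ≈ 152.16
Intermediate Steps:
A(o) = -7 + o
(372 - 152)*((A(-2) - 1*50)/124 - 251/M) = (372 - 152)*(((-7 - 2) - 1*50)/124 - 251/(-215)) = 220*((-9 - 50)*(1/124) - 251*(-1/215)) = 220*(-59*1/124 + 251/215) = 220*(-59/124 + 251/215) = 220*(18439/26660) = 202829/1333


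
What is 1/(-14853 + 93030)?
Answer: 1/78177 ≈ 1.2791e-5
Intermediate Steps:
1/(-14853 + 93030) = 1/78177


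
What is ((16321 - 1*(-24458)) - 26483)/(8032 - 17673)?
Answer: -14296/9641 ≈ -1.4828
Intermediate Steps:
((16321 - 1*(-24458)) - 26483)/(8032 - 17673) = ((16321 + 24458) - 26483)/(-9641) = (40779 - 26483)*(-1/9641) = 14296*(-1/9641) = -14296/9641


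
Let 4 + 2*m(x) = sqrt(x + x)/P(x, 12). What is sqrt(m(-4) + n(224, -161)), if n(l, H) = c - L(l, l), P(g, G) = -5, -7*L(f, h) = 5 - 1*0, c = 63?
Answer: sqrt(75600 - 245*I*sqrt(2))/35 ≈ 7.8559 - 0.018002*I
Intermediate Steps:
L(f, h) = -5/7 (L(f, h) = -(5 - 1*0)/7 = -(5 + 0)/7 = -1/7*5 = -5/7)
n(l, H) = 446/7 (n(l, H) = 63 - 1*(-5/7) = 63 + 5/7 = 446/7)
m(x) = -2 - sqrt(2)*sqrt(x)/10 (m(x) = -2 + (sqrt(x + x)/(-5))/2 = -2 + (sqrt(2*x)*(-1/5))/2 = -2 + ((sqrt(2)*sqrt(x))*(-1/5))/2 = -2 + (-sqrt(2)*sqrt(x)/5)/2 = -2 - sqrt(2)*sqrt(x)/10)
sqrt(m(-4) + n(224, -161)) = sqrt((-2 - sqrt(2)*sqrt(-4)/10) + 446/7) = sqrt((-2 - sqrt(2)*2*I/10) + 446/7) = sqrt((-2 - I*sqrt(2)/5) + 446/7) = sqrt(432/7 - I*sqrt(2)/5)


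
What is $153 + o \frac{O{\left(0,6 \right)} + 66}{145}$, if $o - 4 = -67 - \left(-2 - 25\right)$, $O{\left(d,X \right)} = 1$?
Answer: $\frac{19773}{145} \approx 136.37$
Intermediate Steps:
$o = -36$ ($o = 4 - 40 = -36$)
$153 + o \frac{O{\left(0,6 \right)} + 66}{145} = 153 - 36 \frac{1 + 66}{145} = 153 - 36 \cdot 67 \cdot \frac{1}{145} = 153 - \frac{2412}{145} = \frac{19773}{145}$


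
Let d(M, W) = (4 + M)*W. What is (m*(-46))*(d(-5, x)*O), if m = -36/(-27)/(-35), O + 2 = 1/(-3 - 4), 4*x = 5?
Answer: 230/49 ≈ 4.6939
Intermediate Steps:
x = 5/4 (x = (1/4)*5 = 5/4 ≈ 1.2500)
O = -15/7 (O = -2 + 1/(-3 - 4) = -2 + 1/(-7) = -2 - 1/7 = -15/7 ≈ -2.1429)
d(M, W) = W*(4 + M)
m = -4/105 (m = -36*(-1/27)*(-1/35) = (4/3)*(-1/35) = -4/105 ≈ -0.038095)
(m*(-46))*(d(-5, x)*O) = (-4/105*(-46))*((5*(4 - 5)/4)*(-15/7)) = 184*(((5/4)*(-1))*(-15/7))/105 = 184*(-5/4*(-15/7))/105 = (184/105)*(75/28) = 230/49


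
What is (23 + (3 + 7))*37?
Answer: 1221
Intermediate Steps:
(23 + (3 + 7))*37 = (23 + 10)*37 = 33*37 = 1221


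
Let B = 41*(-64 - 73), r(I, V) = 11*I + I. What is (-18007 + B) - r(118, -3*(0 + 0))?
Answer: -25040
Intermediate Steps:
r(I, V) = 12*I
B = -5617 (B = 41*(-137) = -5617)
(-18007 + B) - r(118, -3*(0 + 0)) = (-18007 - 5617) - 12*118 = -23624 - 1*1416 = -23624 - 1416 = -25040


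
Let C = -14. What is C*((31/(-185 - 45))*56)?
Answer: 12152/115 ≈ 105.67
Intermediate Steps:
C*((31/(-185 - 45))*56) = -14*31/(-185 - 45)*56 = -14*31/(-230)*56 = -14*31*(-1/230)*56 = -(-217)*56/115 = -14*(-868/115) = 12152/115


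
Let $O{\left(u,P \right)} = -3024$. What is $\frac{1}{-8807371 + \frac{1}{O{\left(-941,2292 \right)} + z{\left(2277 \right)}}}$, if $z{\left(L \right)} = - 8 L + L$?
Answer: $- \frac{18963}{167014176274} \approx -1.1354 \cdot 10^{-7}$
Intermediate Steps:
$z{\left(L \right)} = - 7 L$
$\frac{1}{-8807371 + \frac{1}{O{\left(-941,2292 \right)} + z{\left(2277 \right)}}} = \frac{1}{-8807371 + \frac{1}{-3024 - 15939}} = \frac{1}{-8807371 + \frac{1}{-18963}} = \frac{1}{-8807371 - \frac{1}{18963}} = \frac{1}{- \frac{167014176274}{18963}} = - \frac{18963}{167014176274}$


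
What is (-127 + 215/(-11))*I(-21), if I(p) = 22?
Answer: -3224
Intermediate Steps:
(-127 + 215/(-11))*I(-21) = (-127 + 215/(-11))*22 = (-127 + 215*(-1/11))*22 = (-127 - 215/11)*22 = -1612/11*22 = -3224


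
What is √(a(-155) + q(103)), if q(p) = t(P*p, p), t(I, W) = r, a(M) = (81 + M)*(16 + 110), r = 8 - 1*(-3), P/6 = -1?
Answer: I*√9313 ≈ 96.504*I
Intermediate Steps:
P = -6 (P = 6*(-1) = -6)
r = 11 (r = 8 + 3 = 11)
a(M) = 10206 + 126*M (a(M) = (81 + M)*126 = 10206 + 126*M)
t(I, W) = 11
q(p) = 11
√(a(-155) + q(103)) = √((10206 + 126*(-155)) + 11) = √((10206 - 19530) + 11) = √(-9324 + 11) = √(-9313) = I*√9313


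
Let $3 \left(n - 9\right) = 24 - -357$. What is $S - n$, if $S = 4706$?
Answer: $4570$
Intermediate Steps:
$n = 136$ ($n = 9 + \frac{24 - -357}{3} = 9 + \frac{24 + 357}{3} = 9 + \frac{1}{3} \cdot 381 = 9 + 127 = 136$)
$S - n = 4706 - 136 = 4570$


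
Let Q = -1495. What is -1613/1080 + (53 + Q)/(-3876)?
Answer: -391219/348840 ≈ -1.1215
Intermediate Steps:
-1613/1080 + (53 + Q)/(-3876) = -1613/1080 + (53 - 1495)/(-3876) = -1613*1/1080 - 1442*(-1/3876) = -1613/1080 + 721/1938 = -391219/348840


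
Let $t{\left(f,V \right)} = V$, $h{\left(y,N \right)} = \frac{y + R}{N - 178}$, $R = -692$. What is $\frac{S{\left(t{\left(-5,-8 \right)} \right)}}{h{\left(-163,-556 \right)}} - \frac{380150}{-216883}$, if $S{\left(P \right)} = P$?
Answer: $- \frac{948508726}{185434965} \approx -5.1151$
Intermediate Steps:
$h{\left(y,N \right)} = \frac{-692 + y}{-178 + N}$ ($h{\left(y,N \right)} = \frac{y - 692}{N - 178} = \frac{-692 + y}{-178 + N}$)
$\frac{S{\left(t{\left(-5,-8 \right)} \right)}}{h{\left(-163,-556 \right)}} - \frac{380150}{-216883} = - \frac{8}{\frac{1}{-178 - 556} \left(-692 - 163\right)} - \frac{380150}{-216883} = - \frac{8}{\frac{1}{-734} \left(-855\right)} - - \frac{380150}{216883} = - \frac{8}{\left(- \frac{1}{734}\right) \left(-855\right)} + \frac{380150}{216883} = - \frac{8}{\frac{855}{734}} + \frac{380150}{216883} = \left(-8\right) \frac{734}{855} + \frac{380150}{216883} = - \frac{5872}{855} + \frac{380150}{216883} = - \frac{948508726}{185434965}$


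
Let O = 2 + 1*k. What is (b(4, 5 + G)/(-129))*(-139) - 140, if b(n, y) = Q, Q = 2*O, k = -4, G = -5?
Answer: -18616/129 ≈ -144.31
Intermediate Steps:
O = -2 (O = 2 + 1*(-4) = 2 - 4 = -2)
Q = -4 (Q = 2*(-2) = -4)
b(n, y) = -4
(b(4, 5 + G)/(-129))*(-139) - 140 = -4/(-129)*(-139) - 140 = -4*(-1/129)*(-139) - 140 = (4/129)*(-139) - 140 = -556/129 - 140 = -18616/129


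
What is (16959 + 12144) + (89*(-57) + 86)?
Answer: 24116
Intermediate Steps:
(16959 + 12144) + (89*(-57) + 86) = 29103 + (-5073 + 86) = 29103 - 4987 = 24116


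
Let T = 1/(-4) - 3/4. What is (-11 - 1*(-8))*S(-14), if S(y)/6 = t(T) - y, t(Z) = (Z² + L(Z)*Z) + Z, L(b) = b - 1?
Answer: -288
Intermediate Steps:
L(b) = -1 + b
T = -1 (T = 1*(-¼) - 3*¼ = -¼ - ¾ = -1)
t(Z) = Z + Z² + Z*(-1 + Z) (t(Z) = (Z² + (-1 + Z)*Z) + Z = (Z² + Z*(-1 + Z)) + Z = Z + Z² + Z*(-1 + Z))
S(y) = 12 - 6*y (S(y) = 6*(2*(-1)² - y) = 6*(2*1 - y) = 6*(2 - y) = 12 - 6*y)
(-11 - 1*(-8))*S(-14) = (-11 - 1*(-8))*(12 - 6*(-14)) = (-11 + 8)*(12 + 84) = -3*96 = -288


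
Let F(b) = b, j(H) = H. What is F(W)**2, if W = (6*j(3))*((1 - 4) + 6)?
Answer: 2916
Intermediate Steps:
W = 54 (W = (6*3)*((1 - 4) + 6) = 18*(-3 + 6) = 18*3 = 54)
F(W)**2 = 54**2 = 2916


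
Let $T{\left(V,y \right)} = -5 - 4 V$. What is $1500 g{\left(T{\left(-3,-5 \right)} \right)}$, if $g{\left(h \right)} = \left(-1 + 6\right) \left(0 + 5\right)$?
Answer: $37500$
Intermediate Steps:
$T{\left(V,y \right)} = -5 - 4 V$
$g{\left(h \right)} = 25$ ($g{\left(h \right)} = 5 \cdot 5 = 25$)
$1500 g{\left(T{\left(-3,-5 \right)} \right)} = 1500 \cdot 25 = 37500$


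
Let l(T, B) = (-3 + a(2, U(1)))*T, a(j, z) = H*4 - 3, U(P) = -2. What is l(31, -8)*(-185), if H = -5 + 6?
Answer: 11470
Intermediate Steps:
H = 1
a(j, z) = 1 (a(j, z) = 1*4 - 3 = 4 - 3 = 1)
l(T, B) = -2*T (l(T, B) = (-3 + 1)*T = -2*T)
l(31, -8)*(-185) = -2*31*(-185) = -62*(-185) = 11470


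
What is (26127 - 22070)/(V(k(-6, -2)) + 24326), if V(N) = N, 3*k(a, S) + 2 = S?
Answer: 12171/72974 ≈ 0.16679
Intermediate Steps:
k(a, S) = -⅔ + S/3
(26127 - 22070)/(V(k(-6, -2)) + 24326) = (26127 - 22070)/((-⅔ + (⅓)*(-2)) + 24326) = 4057/((-⅔ - ⅔) + 24326) = 4057/(-4/3 + 24326) = 4057/(72974/3) = 4057*(3/72974) = 12171/72974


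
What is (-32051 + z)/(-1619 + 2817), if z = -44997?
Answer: -38524/599 ≈ -64.314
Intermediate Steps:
(-32051 + z)/(-1619 + 2817) = (-32051 - 44997)/(-1619 + 2817) = -77048/1198 = -77048*1/1198 = -38524/599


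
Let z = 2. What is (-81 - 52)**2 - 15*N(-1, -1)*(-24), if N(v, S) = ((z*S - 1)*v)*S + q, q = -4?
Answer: 15169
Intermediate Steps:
N(v, S) = -4 + S*v*(-1 + 2*S) (N(v, S) = ((2*S - 1)*v)*S - 4 = ((-1 + 2*S)*v)*S - 4 = (v*(-1 + 2*S))*S - 4 = S*v*(-1 + 2*S) - 4 = -4 + S*v*(-1 + 2*S))
(-81 - 52)**2 - 15*N(-1, -1)*(-24) = (-81 - 52)**2 - 15*(-4 - 1*(-1)*(-1) + 2*(-1)*(-1)**2)*(-24) = (-133)**2 - 15*(-4 - 1 + 2*(-1)*1)*(-24) = 17689 - 15*(-4 - 1 - 2)*(-24) = 17689 - 15*(-7)*(-24) = 17689 + 105*(-24) = 17689 - 2520 = 15169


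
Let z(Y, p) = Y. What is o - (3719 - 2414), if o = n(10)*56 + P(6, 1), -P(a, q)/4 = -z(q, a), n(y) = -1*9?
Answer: -1805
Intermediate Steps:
n(y) = -9
P(a, q) = 4*q (P(a, q) = -(-4)*q = 4*q)
o = -500 (o = -9*56 + 4*1 = -504 + 4 = -500)
o - (3719 - 2414) = -500 - (3719 - 2414) = -500 - 1*1305 = -500 - 1305 = -1805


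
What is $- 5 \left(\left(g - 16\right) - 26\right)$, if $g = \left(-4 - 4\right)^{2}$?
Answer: $-110$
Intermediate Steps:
$g = 64$ ($g = \left(-8\right)^{2} = 64$)
$- 5 \left(\left(g - 16\right) - 26\right) = - 5 \left(\left(64 - 16\right) - 26\right) = - 5 \left(48 - 26\right) = \left(-5\right) 22 = -110$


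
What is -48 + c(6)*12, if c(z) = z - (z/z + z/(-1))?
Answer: 84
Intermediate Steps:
c(z) = -1 + 2*z (c(z) = z - (1 + z*(-1)) = z - (1 - z) = z + (-1 + z) = -1 + 2*z)
-48 + c(6)*12 = -48 + (-1 + 2*6)*12 = -48 + (-1 + 12)*12 = -48 + 11*12 = -48 + 132 = 84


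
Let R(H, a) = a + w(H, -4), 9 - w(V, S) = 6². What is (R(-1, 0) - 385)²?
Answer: 169744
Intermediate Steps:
w(V, S) = -27 (w(V, S) = 9 - 1*6² = 9 - 1*36 = 9 - 36 = -27)
R(H, a) = -27 + a (R(H, a) = a - 27 = -27 + a)
(R(-1, 0) - 385)² = ((-27 + 0) - 385)² = (-27 - 385)² = (-412)² = 169744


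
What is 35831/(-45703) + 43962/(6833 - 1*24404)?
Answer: -879593929/267682471 ≈ -3.2860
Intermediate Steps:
35831/(-45703) + 43962/(6833 - 1*24404) = 35831*(-1/45703) + 43962/(6833 - 24404) = -35831/45703 + 43962/(-17571) = -35831/45703 + 43962*(-1/17571) = -35831/45703 - 14654/5857 = -879593929/267682471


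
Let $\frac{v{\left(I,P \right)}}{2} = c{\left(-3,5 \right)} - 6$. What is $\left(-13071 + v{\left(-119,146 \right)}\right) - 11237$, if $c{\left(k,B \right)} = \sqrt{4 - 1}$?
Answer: $-24320 + 2 \sqrt{3} \approx -24317.0$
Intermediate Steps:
$c{\left(k,B \right)} = \sqrt{3}$
$v{\left(I,P \right)} = -12 + 2 \sqrt{3}$ ($v{\left(I,P \right)} = 2 \left(\sqrt{3} - 6\right) = 2 \left(-6 + \sqrt{3}\right) = -12 + 2 \sqrt{3}$)
$\left(-13071 + v{\left(-119,146 \right)}\right) - 11237 = \left(-13071 - \left(12 - 2 \sqrt{3}\right)\right) - 11237 = \left(-13083 + 2 \sqrt{3}\right) - 11237 = -24320 + 2 \sqrt{3}$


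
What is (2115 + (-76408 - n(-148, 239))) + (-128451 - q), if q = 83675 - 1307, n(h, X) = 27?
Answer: -285139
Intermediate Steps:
q = 82368
(2115 + (-76408 - n(-148, 239))) + (-128451 - q) = (2115 + (-76408 - 1*27)) + (-128451 - 1*82368) = (2115 + (-76408 - 27)) + (-128451 - 82368) = (2115 - 76435) - 210819 = -74320 - 210819 = -285139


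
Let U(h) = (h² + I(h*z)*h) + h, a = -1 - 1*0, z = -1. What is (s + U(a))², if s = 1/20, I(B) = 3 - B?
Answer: 1521/400 ≈ 3.8025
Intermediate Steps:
s = 1/20 ≈ 0.050000
a = -1 (a = -1 + 0 = -1)
U(h) = h + h² + h*(3 + h) (U(h) = (h² + (3 - h*(-1))*h) + h = (h² + (3 - (-1)*h)*h) + h = (h² + (3 + h)*h) + h = (h² + h*(3 + h)) + h = h + h² + h*(3 + h))
(s + U(a))² = (1/20 + 2*(-1)*(2 - 1))² = (1/20 + 2*(-1)*1)² = (1/20 - 2)² = (-39/20)² = 1521/400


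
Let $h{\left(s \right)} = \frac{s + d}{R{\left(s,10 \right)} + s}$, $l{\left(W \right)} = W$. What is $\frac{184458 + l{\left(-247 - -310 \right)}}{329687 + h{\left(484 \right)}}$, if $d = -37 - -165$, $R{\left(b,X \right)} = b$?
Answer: $\frac{44654082}{79784407} \approx 0.55968$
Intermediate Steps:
$d = 128$ ($d = -37 + 165 = 128$)
$h{\left(s \right)} = \frac{128 + s}{2 s}$ ($h{\left(s \right)} = \frac{s + 128}{s + s} = \frac{128 + s}{2 s}$)
$\frac{184458 + l{\left(-247 - -310 \right)}}{329687 + h{\left(484 \right)}} = \frac{184458 - -63}{329687 + \frac{128 + 484}{2 \cdot 484}} = \frac{184458 + \left(-247 + 310\right)}{329687 + \frac{1}{2} \cdot \frac{1}{484} \cdot 612} = \frac{184458 + 63}{329687 + \frac{153}{242}} = \frac{184521}{\frac{79784407}{242}} = 184521 \cdot \frac{242}{79784407} = \frac{44654082}{79784407}$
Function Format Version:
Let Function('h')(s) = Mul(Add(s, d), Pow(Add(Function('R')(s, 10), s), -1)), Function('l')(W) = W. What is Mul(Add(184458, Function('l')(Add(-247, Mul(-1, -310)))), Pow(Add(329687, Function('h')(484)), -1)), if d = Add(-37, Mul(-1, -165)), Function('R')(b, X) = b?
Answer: Rational(44654082, 79784407) ≈ 0.55968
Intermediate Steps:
d = 128 (d = Add(-37, 165) = 128)
Function('h')(s) = Mul(Rational(1, 2), Pow(s, -1), Add(128, s)) (Function('h')(s) = Mul(Add(s, 128), Pow(Add(s, s), -1)) = Mul(Add(128, s), Pow(Mul(2, s), -1)) = Mul(Add(128, s), Mul(Rational(1, 2), Pow(s, -1))) = Mul(Rational(1, 2), Pow(s, -1), Add(128, s)))
Mul(Add(184458, Function('l')(Add(-247, Mul(-1, -310)))), Pow(Add(329687, Function('h')(484)), -1)) = Mul(Add(184458, Add(-247, Mul(-1, -310))), Pow(Add(329687, Mul(Rational(1, 2), Pow(484, -1), Add(128, 484))), -1)) = Mul(Add(184458, Add(-247, 310)), Pow(Add(329687, Mul(Rational(1, 2), Rational(1, 484), 612)), -1)) = Mul(Add(184458, 63), Pow(Add(329687, Rational(153, 242)), -1)) = Mul(184521, Pow(Rational(79784407, 242), -1)) = Mul(184521, Rational(242, 79784407)) = Rational(44654082, 79784407)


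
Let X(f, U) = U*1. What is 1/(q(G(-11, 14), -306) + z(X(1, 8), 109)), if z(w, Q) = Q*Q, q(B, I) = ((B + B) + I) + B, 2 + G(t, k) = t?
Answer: 1/11536 ≈ 8.6685e-5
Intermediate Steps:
G(t, k) = -2 + t
X(f, U) = U
q(B, I) = I + 3*B (q(B, I) = (2*B + I) + B = (I + 2*B) + B = I + 3*B)
z(w, Q) = Q**2
1/(q(G(-11, 14), -306) + z(X(1, 8), 109)) = 1/((-306 + 3*(-2 - 11)) + 109**2) = 1/((-306 + 3*(-13)) + 11881) = 1/((-306 - 39) + 11881) = 1/(-345 + 11881) = 1/11536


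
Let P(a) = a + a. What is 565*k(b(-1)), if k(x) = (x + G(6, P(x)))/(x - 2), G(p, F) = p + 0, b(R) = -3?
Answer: -339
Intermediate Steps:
P(a) = 2*a
G(p, F) = p
k(x) = (6 + x)/(-2 + x) (k(x) = (x + 6)/(x - 2) = (6 + x)/(-2 + x))
565*k(b(-1)) = 565*((6 - 3)/(-2 - 3)) = 565*(3/(-5)) = 565*(-1/5*3) = 565*(-3/5) = -339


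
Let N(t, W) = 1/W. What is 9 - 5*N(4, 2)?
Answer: 13/2 ≈ 6.5000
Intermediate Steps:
9 - 5*N(4, 2) = 9 - 5/2 = 13/2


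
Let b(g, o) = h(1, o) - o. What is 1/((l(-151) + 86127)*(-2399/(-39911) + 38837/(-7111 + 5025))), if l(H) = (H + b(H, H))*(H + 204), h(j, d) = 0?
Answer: -83254346/133067868035511 ≈ -6.2565e-7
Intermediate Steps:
b(g, o) = -o (b(g, o) = 0 - o = -o)
l(H) = 0 (l(H) = (H - H)*(H + 204) = 0*(204 + H) = 0)
1/((l(-151) + 86127)*(-2399/(-39911) + 38837/(-7111 + 5025))) = 1/((0 + 86127)*(-2399/(-39911) + 38837/(-7111 + 5025))) = 1/(86127*(-2399*(-1/39911) + 38837/(-2086))) = 1/(86127*(2399/39911 + 38837*(-1/2086))) = 1/(86127*(2399/39911 - 38837/2086)) = 1/(86127*(-1545019193/83254346)) = (1/86127)*(-83254346/1545019193) = -83254346/133067868035511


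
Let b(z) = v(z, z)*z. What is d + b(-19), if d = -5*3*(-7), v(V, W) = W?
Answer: 466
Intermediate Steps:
d = 105 (d = -15*(-7) = 105)
b(z) = z**2 (b(z) = z*z = z**2)
d + b(-19) = 105 + (-19)**2 = 105 + 361 = 466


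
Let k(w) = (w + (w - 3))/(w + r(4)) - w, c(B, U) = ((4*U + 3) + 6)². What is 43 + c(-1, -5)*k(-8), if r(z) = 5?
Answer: 5332/3 ≈ 1777.3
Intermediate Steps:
c(B, U) = (9 + 4*U)² (c(B, U) = ((3 + 4*U) + 6)² = (9 + 4*U)²)
k(w) = -w + (-3 + 2*w)/(5 + w) (k(w) = (w + (w - 3))/(w + 5) - w = (w + (-3 + w))/(5 + w) - w = (-3 + 2*w)/(5 + w) - w = -w + (-3 + 2*w)/(5 + w))
43 + c(-1, -5)*k(-8) = 43 + (9 + 4*(-5))²*((-3 - 1*(-8)² - 3*(-8))/(5 - 8)) = 43 + (9 - 20)²*((-3 - 1*64 + 24)/(-3)) = 43 + (-11)²*(-(-3 - 64 + 24)/3) = 43 + 121*(-⅓*(-43)) = 43 + 121*(43/3) = 43 + 5203/3 = 5332/3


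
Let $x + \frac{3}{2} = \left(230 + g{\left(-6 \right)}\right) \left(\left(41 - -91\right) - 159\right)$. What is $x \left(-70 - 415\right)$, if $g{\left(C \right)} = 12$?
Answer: $\frac{6339435}{2} \approx 3.1697 \cdot 10^{6}$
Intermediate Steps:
$x = - \frac{13071}{2}$ ($x = - \frac{3}{2} + \left(230 + 12\right) \left(\left(41 - -91\right) - 159\right) = - \frac{3}{2} + 242 \left(\left(41 + 91\right) - 159\right) = - \frac{3}{2} + 242 \left(132 - 159\right) = - \frac{3}{2} + 242 \left(-27\right) = - \frac{3}{2} - 6534 = - \frac{13071}{2} \approx -6535.5$)
$x \left(-70 - 415\right) = - \frac{13071 \left(-70 - 415\right)}{2} = \left(- \frac{13071}{2}\right) \left(-485\right) = \frac{6339435}{2}$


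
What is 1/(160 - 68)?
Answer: 1/92 ≈ 0.010870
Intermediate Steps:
1/(160 - 68) = 1/92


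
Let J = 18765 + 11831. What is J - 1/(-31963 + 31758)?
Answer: 6272181/205 ≈ 30596.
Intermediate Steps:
J = 30596
J - 1/(-31963 + 31758) = 30596 - 1/(-31963 + 31758) = 30596 - 1/(-205) = 30596 - 1*(-1/205) = 30596 + 1/205 = 6272181/205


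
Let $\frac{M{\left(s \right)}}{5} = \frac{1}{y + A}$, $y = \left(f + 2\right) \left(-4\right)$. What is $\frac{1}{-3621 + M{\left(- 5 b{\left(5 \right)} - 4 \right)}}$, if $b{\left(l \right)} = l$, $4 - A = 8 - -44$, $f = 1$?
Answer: $- \frac{12}{43453} \approx -0.00027616$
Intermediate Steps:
$A = -48$ ($A = 4 - \left(8 - -44\right) = 4 - \left(8 + 44\right) = 4 - 52 = -48$)
$y = -12$ ($y = \left(1 + 2\right) \left(-4\right) = 3 \left(-4\right) = -12$)
$M{\left(s \right)} = - \frac{1}{12}$ ($M{\left(s \right)} = \frac{5}{-12 - 48} = \frac{5}{-60} = 5 \left(- \frac{1}{60}\right) = - \frac{1}{12}$)
$\frac{1}{-3621 + M{\left(- 5 b{\left(5 \right)} - 4 \right)}} = \frac{1}{-3621 - \frac{1}{12}} = \frac{1}{- \frac{43453}{12}} = - \frac{12}{43453}$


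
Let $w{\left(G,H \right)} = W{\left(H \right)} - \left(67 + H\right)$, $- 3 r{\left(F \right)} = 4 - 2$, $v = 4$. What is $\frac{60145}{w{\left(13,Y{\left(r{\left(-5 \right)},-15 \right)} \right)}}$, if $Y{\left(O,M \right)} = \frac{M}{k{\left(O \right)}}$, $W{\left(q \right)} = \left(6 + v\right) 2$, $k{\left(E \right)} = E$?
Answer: $- \frac{120290}{139} \approx -865.4$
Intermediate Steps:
$r{\left(F \right)} = - \frac{2}{3}$ ($r{\left(F \right)} = - \frac{4 - 2}{3} = \left(- \frac{1}{3}\right) 2 = - \frac{2}{3}$)
$W{\left(q \right)} = 20$ ($W{\left(q \right)} = \left(6 + 4\right) 2 = 10 \cdot 2 = 20$)
$Y{\left(O,M \right)} = \frac{M}{O}$
$w{\left(G,H \right)} = -47 - H$ ($w{\left(G,H \right)} = 20 - \left(67 + H\right) = -47 - H$)
$\frac{60145}{w{\left(13,Y{\left(r{\left(-5 \right)},-15 \right)} \right)}} = \frac{60145}{-47 - - \frac{15}{- \frac{2}{3}}} = \frac{60145}{-47 - \left(-15\right) \left(- \frac{3}{2}\right)} = \frac{60145}{-47 - \frac{45}{2}} = \frac{60145}{- \frac{139}{2}} = 60145 \left(- \frac{2}{139}\right) = - \frac{120290}{139}$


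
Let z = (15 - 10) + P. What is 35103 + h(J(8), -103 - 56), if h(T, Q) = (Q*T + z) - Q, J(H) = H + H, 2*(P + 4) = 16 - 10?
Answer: 32722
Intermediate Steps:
P = -1 (P = -4 + (16 - 10)/2 = -4 + (1/2)*6 = -4 + 3 = -1)
J(H) = 2*H
z = 4 (z = (15 - 10) - 1 = 5 - 1 = 4)
h(T, Q) = 4 - Q + Q*T (h(T, Q) = (Q*T + 4) - Q = (4 + Q*T) - Q = 4 - Q + Q*T)
35103 + h(J(8), -103 - 56) = 35103 + (4 - (-103 - 56) + (-103 - 56)*(2*8)) = 35103 + (4 - 1*(-159) - 159*16) = 35103 + (4 + 159 - 2544) = 35103 - 2381 = 32722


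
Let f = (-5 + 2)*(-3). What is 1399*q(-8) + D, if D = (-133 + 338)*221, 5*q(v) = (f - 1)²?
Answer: 316061/5 ≈ 63212.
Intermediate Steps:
f = 9 (f = -3*(-3) = 9)
q(v) = 64/5 (q(v) = (9 - 1)²/5 = (⅕)*8² = (⅕)*64 = 64/5)
D = 45305 (D = 205*221 = 45305)
1399*q(-8) + D = 1399*(64/5) + 45305 = 89536/5 + 45305 = 316061/5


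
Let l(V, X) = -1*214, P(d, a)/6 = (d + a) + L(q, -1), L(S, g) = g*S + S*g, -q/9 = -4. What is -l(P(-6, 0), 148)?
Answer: 214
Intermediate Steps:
q = 36 (q = -9*(-4) = 36)
L(S, g) = 2*S*g (L(S, g) = S*g + S*g = 2*S*g)
P(d, a) = -432 + 6*a + 6*d (P(d, a) = 6*((d + a) + 2*36*(-1)) = 6*((a + d) - 72) = 6*(-72 + a + d) = -432 + 6*a + 6*d)
l(V, X) = -214
-l(P(-6, 0), 148) = -1*(-214) = 214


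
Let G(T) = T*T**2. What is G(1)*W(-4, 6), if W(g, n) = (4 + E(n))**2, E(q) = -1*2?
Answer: 4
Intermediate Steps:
E(q) = -2
G(T) = T**3
W(g, n) = 4 (W(g, n) = (4 - 2)**2 = 2**2 = 4)
G(1)*W(-4, 6) = 1**3*4 = 1*4 = 4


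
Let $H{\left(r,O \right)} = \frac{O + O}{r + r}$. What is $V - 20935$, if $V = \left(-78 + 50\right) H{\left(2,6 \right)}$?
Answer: $-21019$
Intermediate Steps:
$H{\left(r,O \right)} = \frac{O}{r}$ ($H{\left(r,O \right)} = \frac{2 O}{2 r} = 2 O \frac{1}{2 r} = \frac{O}{r}$)
$V = -84$ ($V = \left(-78 + 50\right) \frac{6}{2} = - 28 \cdot 6 \cdot \frac{1}{2} = \left(-28\right) 3 = -84$)
$V - 20935 = -84 - 20935 = -21019$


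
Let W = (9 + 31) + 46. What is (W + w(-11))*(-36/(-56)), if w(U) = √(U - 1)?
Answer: 387/7 + 9*I*√3/7 ≈ 55.286 + 2.2269*I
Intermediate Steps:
w(U) = √(-1 + U)
W = 86 (W = 40 + 46 = 86)
(W + w(-11))*(-36/(-56)) = (86 + √(-1 - 11))*(-36/(-56)) = (86 + √(-12))*(-36*(-1/56)) = (86 + 2*I*√3)*(9/14) = 387/7 + 9*I*√3/7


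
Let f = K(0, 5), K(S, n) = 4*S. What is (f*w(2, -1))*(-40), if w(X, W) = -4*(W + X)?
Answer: 0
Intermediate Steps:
w(X, W) = -4*W - 4*X
f = 0 (f = 4*0 = 0)
(f*w(2, -1))*(-40) = (0*(-4*(-1) - 4*2))*(-40) = (0*(4 - 8))*(-40) = (0*(-4))*(-40) = 0*(-40) = 0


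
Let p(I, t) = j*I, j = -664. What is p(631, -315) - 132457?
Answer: -551441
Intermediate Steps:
p(I, t) = -664*I
p(631, -315) - 132457 = -664*631 - 132457 = -418984 - 132457 = -551441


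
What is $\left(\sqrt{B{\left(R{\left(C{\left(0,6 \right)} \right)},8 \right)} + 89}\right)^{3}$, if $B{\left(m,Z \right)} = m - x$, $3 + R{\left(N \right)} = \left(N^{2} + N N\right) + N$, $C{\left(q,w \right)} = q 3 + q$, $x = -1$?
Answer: $87 \sqrt{87} \approx 811.48$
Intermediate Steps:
$C{\left(q,w \right)} = 4 q$ ($C{\left(q,w \right)} = 3 q + q = 4 q$)
$R{\left(N \right)} = -3 + N + 2 N^{2}$ ($R{\left(N \right)} = -3 + \left(\left(N^{2} + N N\right) + N\right) = -3 + \left(\left(N^{2} + N^{2}\right) + N\right) = -3 + \left(2 N^{2} + N\right) = -3 + \left(N + 2 N^{2}\right) = -3 + N + 2 N^{2}$)
$B{\left(m,Z \right)} = 1 + m$ ($B{\left(m,Z \right)} = m - -1 = m + 1 = 1 + m$)
$\left(\sqrt{B{\left(R{\left(C{\left(0,6 \right)} \right)},8 \right)} + 89}\right)^{3} = \left(\sqrt{\left(1 + \left(-3 + 4 \cdot 0 + 2 \left(4 \cdot 0\right)^{2}\right)\right) + 89}\right)^{3} = \left(\sqrt{\left(1 + \left(-3 + 0 + 2 \cdot 0^{2}\right)\right) + 89}\right)^{3} = \left(\sqrt{\left(1 + \left(-3 + 0 + 2 \cdot 0\right)\right) + 89}\right)^{3} = \left(\sqrt{\left(1 + \left(-3 + 0 + 0\right)\right) + 89}\right)^{3} = \left(\sqrt{\left(1 - 3\right) + 89}\right)^{3} = \left(\sqrt{-2 + 89}\right)^{3} = \left(\sqrt{87}\right)^{3} = 87 \sqrt{87}$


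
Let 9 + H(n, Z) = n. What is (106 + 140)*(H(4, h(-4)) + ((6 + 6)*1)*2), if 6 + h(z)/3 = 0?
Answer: 4674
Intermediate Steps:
h(z) = -18 (h(z) = -18 + 3*0 = -18 + 0 = -18)
H(n, Z) = -9 + n
(106 + 140)*(H(4, h(-4)) + ((6 + 6)*1)*2) = (106 + 140)*((-9 + 4) + ((6 + 6)*1)*2) = 246*(-5 + (12*1)*2) = 246*(-5 + 12*2) = 246*(-5 + 24) = 246*19 = 4674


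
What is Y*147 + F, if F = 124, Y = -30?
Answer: -4286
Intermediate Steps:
Y*147 + F = -30*147 + 124 = -4410 + 124 = -4286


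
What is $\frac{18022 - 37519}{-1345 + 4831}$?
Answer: $- \frac{6499}{1162} \approx -5.5929$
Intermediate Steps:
$\frac{18022 - 37519}{-1345 + 4831} = - \frac{19497}{3486} = \left(-19497\right) \frac{1}{3486} = - \frac{6499}{1162}$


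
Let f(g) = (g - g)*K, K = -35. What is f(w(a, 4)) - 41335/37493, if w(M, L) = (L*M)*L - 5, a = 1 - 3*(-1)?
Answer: -41335/37493 ≈ -1.1025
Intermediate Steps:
a = 4 (a = 1 + 3 = 4)
w(M, L) = -5 + M*L² (w(M, L) = M*L² - 5 = -5 + M*L²)
f(g) = 0 (f(g) = (g - g)*(-35) = 0*(-35) = 0)
f(w(a, 4)) - 41335/37493 = 0 - 41335/37493 = -41335/37493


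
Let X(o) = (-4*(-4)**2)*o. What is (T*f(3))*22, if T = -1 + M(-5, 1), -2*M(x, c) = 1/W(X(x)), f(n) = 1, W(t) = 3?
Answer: -77/3 ≈ -25.667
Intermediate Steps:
X(o) = -64*o (X(o) = (-4*16)*o = -64*o)
M(x, c) = -1/6 (M(x, c) = -1/2/3 = -1/2*1/3 = -1/6)
T = -7/6 (T = -1 - 1/6 = -7/6 ≈ -1.1667)
(T*f(3))*22 = -7/6*1*22 = -7/6*22 = -77/3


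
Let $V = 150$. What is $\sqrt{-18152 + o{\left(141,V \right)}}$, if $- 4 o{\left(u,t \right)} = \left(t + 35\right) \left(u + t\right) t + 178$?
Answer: $i \sqrt{2037009} \approx 1427.2 i$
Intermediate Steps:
$o{\left(u,t \right)} = - \frac{89}{2} - \frac{t \left(35 + t\right) \left(t + u\right)}{4}$ ($o{\left(u,t \right)} = - \frac{\left(t + 35\right) \left(u + t\right) t + 178}{4} = - \frac{\left(35 + t\right) \left(t + u\right) t + 178}{4} = - \frac{t \left(35 + t\right) \left(t + u\right) + 178}{4} = - \frac{178 + t \left(35 + t\right) \left(t + u\right)}{4} = - \frac{89}{2} - \frac{t \left(35 + t\right) \left(t + u\right)}{4}$)
$\sqrt{-18152 + o{\left(141,V \right)}} = \sqrt{-18152 - \left(\frac{89}{2} + 843750 + 990000 + \frac{370125}{2}\right)} = \sqrt{-18152 - \left(1225732 + 793125\right)} = \sqrt{-18152 - 2018857} = \sqrt{-2037009} = i \sqrt{2037009}$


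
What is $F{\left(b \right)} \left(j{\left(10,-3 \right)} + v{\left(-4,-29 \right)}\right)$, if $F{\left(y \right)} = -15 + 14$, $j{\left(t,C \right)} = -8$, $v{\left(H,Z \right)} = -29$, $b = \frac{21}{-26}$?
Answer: $37$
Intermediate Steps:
$b = - \frac{21}{26}$ ($b = 21 \left(- \frac{1}{26}\right) = - \frac{21}{26} \approx -0.80769$)
$F{\left(y \right)} = -1$
$F{\left(b \right)} \left(j{\left(10,-3 \right)} + v{\left(-4,-29 \right)}\right) = - (-8 - 29) = \left(-1\right) \left(-37\right) = 37$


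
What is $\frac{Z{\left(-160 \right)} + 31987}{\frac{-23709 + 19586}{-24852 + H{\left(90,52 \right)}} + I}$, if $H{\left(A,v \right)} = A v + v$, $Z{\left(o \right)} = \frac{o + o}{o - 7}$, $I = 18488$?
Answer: $\frac{107484037880}{62121108061} \approx 1.7302$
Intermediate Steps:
$Z{\left(o \right)} = \frac{2 o}{-7 + o}$
$H{\left(A,v \right)} = v + A v$
$\frac{Z{\left(-160 \right)} + 31987}{\frac{-23709 + 19586}{-24852 + H{\left(90,52 \right)}} + I} = \frac{2 \left(-160\right) \frac{1}{-7 - 160} + 31987}{\frac{-23709 + 19586}{-24852 + 52 \left(1 + 90\right)} + 18488} = \frac{2 \left(-160\right) \frac{1}{-167} + 31987}{- \frac{4123}{-24852 + 52 \cdot 91} + 18488} = \frac{2 \left(-160\right) \left(- \frac{1}{167}\right) + 31987}{- \frac{4123}{-24852 + 4732} + 18488} = \frac{\frac{320}{167} + 31987}{- \frac{4123}{-20120} + 18488} = \frac{5342149}{167 \left(\left(-4123\right) \left(- \frac{1}{20120}\right) + 18488\right)} = \frac{5342149}{167 \left(\frac{4123}{20120} + 18488\right)} = \frac{5342149}{167 \cdot \frac{371982683}{20120}} = \frac{5342149}{167} \cdot \frac{20120}{371982683} = \frac{107484037880}{62121108061}$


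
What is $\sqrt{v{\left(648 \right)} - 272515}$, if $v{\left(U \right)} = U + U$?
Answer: $i \sqrt{271219} \approx 520.79 i$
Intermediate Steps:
$v{\left(U \right)} = 2 U$
$\sqrt{v{\left(648 \right)} - 272515} = \sqrt{2 \cdot 648 - 272515} = \sqrt{1296 - 272515} = \sqrt{-271219} = i \sqrt{271219}$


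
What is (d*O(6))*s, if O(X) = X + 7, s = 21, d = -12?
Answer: -3276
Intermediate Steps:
O(X) = 7 + X
(d*O(6))*s = -12*(7 + 6)*21 = -12*13*21 = -156*21 = -3276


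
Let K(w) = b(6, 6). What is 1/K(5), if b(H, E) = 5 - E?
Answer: -1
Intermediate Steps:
K(w) = -1 (K(w) = 5 - 1*6 = 5 - 6 = -1)
1/K(5) = 1/(-1) = -1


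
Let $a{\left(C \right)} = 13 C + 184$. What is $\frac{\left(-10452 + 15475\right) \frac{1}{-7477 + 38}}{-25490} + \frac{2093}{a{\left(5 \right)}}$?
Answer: $\frac{396876140957}{47215407390} \approx 8.4057$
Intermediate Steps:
$a{\left(C \right)} = 184 + 13 C$
$\frac{\left(-10452 + 15475\right) \frac{1}{-7477 + 38}}{-25490} + \frac{2093}{a{\left(5 \right)}} = \frac{\left(-10452 + 15475\right) \frac{1}{-7477 + 38}}{-25490} + \frac{2093}{184 + 13 \cdot 5} = \frac{5023}{-7439} \left(- \frac{1}{25490}\right) + \frac{2093}{184 + 65} = 5023 \left(- \frac{1}{7439}\right) \left(- \frac{1}{25490}\right) + \frac{2093}{249} = \left(- \frac{5023}{7439}\right) \left(- \frac{1}{25490}\right) + 2093 \cdot \frac{1}{249} = \frac{5023}{189620110} + \frac{2093}{249} = \frac{396876140957}{47215407390}$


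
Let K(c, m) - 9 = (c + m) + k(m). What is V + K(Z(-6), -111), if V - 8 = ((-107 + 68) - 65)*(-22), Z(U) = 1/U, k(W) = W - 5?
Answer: 12467/6 ≈ 2077.8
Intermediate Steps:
k(W) = -5 + W
K(c, m) = 4 + c + 2*m (K(c, m) = 9 + ((c + m) + (-5 + m)) = 9 + (-5 + c + 2*m) = 4 + c + 2*m)
V = 2296 (V = 8 + ((-107 + 68) - 65)*(-22) = 8 + (-39 - 65)*(-22) = 8 - 104*(-22) = 8 + 2288 = 2296)
V + K(Z(-6), -111) = 2296 + (4 + 1/(-6) + 2*(-111)) = 2296 + (4 - ⅙ - 222) = 2296 - 1309/6 = 12467/6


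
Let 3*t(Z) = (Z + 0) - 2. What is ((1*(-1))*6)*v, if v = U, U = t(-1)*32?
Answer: 192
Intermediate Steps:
t(Z) = -⅔ + Z/3 (t(Z) = ((Z + 0) - 2)/3 = (Z - 2)/3 = (-2 + Z)/3 = -⅔ + Z/3)
U = -32 (U = (-⅔ + (⅓)*(-1))*32 = (-⅔ - ⅓)*32 = -1*32 = -32)
v = -32
((1*(-1))*6)*v = ((1*(-1))*6)*(-32) = -1*6*(-32) = -6*(-32) = 192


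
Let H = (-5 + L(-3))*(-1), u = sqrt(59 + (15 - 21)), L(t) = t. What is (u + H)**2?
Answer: (8 + sqrt(53))**2 ≈ 233.48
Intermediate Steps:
u = sqrt(53) (u = sqrt(59 - 6) = sqrt(53) ≈ 7.2801)
H = 8 (H = (-5 - 3)*(-1) = -8*(-1) = 8)
(u + H)**2 = (sqrt(53) + 8)**2 = (8 + sqrt(53))**2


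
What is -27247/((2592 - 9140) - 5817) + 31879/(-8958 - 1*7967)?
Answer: 13394328/41855525 ≈ 0.32001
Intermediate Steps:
-27247/((2592 - 9140) - 5817) + 31879/(-8958 - 1*7967) = -27247/(-6548 - 5817) + 31879/(-8958 - 7967) = -27247/(-12365) + 31879/(-16925) = -27247*(-1/12365) + 31879*(-1/16925) = 27247/12365 - 31879/16925 = 13394328/41855525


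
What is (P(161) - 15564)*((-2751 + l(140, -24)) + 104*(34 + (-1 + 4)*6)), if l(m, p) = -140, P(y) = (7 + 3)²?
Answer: -38922888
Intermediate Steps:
P(y) = 100 (P(y) = 10² = 100)
(P(161) - 15564)*((-2751 + l(140, -24)) + 104*(34 + (-1 + 4)*6)) = (100 - 15564)*((-2751 - 140) + 104*(34 + (-1 + 4)*6)) = -15464*(-2891 + 104*(34 + 3*6)) = -15464*(-2891 + 104*(34 + 18)) = -15464*(-2891 + 104*52) = -15464*(-2891 + 5408) = -15464*2517 = -38922888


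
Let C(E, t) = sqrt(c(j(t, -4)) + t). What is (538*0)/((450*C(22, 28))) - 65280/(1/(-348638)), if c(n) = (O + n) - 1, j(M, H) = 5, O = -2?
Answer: 22759088640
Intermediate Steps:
c(n) = -3 + n (c(n) = (-2 + n) - 1 = -3 + n)
C(E, t) = sqrt(2 + t) (C(E, t) = sqrt((-3 + 5) + t) = sqrt(2 + t))
(538*0)/((450*C(22, 28))) - 65280/(1/(-348638)) = (538*0)/((450*sqrt(2 + 28))) - 65280/(1/(-348638)) = 0/((450*sqrt(30))) - 65280/(-1/348638) = 0*(sqrt(30)/13500) - 65280*(-348638) = 0 + 22759088640 = 22759088640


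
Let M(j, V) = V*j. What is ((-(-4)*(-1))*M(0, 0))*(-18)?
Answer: 0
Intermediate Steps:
((-(-4)*(-1))*M(0, 0))*(-18) = ((-(-4)*(-1))*(0*0))*(-18) = (-4*1*0)*(-18) = -4*0*(-18) = 0*(-18) = 0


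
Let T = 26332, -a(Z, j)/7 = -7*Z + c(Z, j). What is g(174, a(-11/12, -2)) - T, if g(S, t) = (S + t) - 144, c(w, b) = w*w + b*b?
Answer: -3798835/144 ≈ -26381.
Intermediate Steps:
c(w, b) = b**2 + w**2 (c(w, b) = w**2 + b**2 = b**2 + w**2)
a(Z, j) = -7*Z**2 - 7*j**2 + 49*Z (a(Z, j) = -7*(-7*Z + (j**2 + Z**2)) = -7*(-7*Z + (Z**2 + j**2)) = -7*(Z**2 + j**2 - 7*Z) = -7*Z**2 - 7*j**2 + 49*Z)
g(S, t) = -144 + S + t
g(174, a(-11/12, -2)) - T = (-144 + 174 + (-7*(-11/12)**2 - 7*(-2)**2 + 49*(-11/12))) - 1*26332 = (-144 + 174 + (-7*(-11*1/12)**2 - 7*4 + 49*(-11*1/12))) - 26332 = (-144 + 174 + (-7*(-11/12)**2 - 28 + 49*(-11/12))) - 26332 = (-144 + 174 + (-7*121/144 - 28 - 539/12)) - 26332 = (-144 + 174 + (-847/144 - 28 - 539/12)) - 26332 = (-144 + 174 - 11347/144) - 26332 = -7027/144 - 26332 = -3798835/144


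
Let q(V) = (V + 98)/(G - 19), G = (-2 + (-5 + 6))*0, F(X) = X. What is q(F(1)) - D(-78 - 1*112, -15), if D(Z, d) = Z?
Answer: 3511/19 ≈ 184.79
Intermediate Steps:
G = 0 (G = (-2 + 1)*0 = -1*0 = 0)
q(V) = -98/19 - V/19 (q(V) = (V + 98)/(0 - 19) = (98 + V)/(-19) = (98 + V)*(-1/19) = -98/19 - V/19)
q(F(1)) - D(-78 - 1*112, -15) = (-98/19 - 1/19*1) - (-78 - 1*112) = (-98/19 - 1/19) - (-78 - 112) = -99/19 - 1*(-190) = -99/19 + 190 = 3511/19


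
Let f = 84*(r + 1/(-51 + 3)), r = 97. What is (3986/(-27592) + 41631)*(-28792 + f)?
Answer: -47430661007989/55184 ≈ -8.5950e+8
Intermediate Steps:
f = 32585/4 (f = 84*(97 + 1/(-51 + 3)) = 84*(97 + 1/(-48)) = 84*(97 - 1/48) = 84*(4655/48) = 32585/4 ≈ 8146.3)
(3986/(-27592) + 41631)*(-28792 + f) = (3986/(-27592) + 41631)*(-28792 + 32585/4) = (3986*(-1/27592) + 41631)*(-82583/4) = (-1993/13796 + 41631)*(-82583/4) = (574339283/13796)*(-82583/4) = -47430661007989/55184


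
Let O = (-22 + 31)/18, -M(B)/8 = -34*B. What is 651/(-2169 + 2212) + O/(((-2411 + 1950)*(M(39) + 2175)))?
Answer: 7672637783/506794818 ≈ 15.140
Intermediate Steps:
M(B) = 272*B (M(B) = -(-272)*B = 272*B)
O = ½ (O = 9*(1/18) = ½ ≈ 0.50000)
651/(-2169 + 2212) + O/(((-2411 + 1950)*(M(39) + 2175))) = 651/(-2169 + 2212) + 1/(2*(((-2411 + 1950)*(272*39 + 2175)))) = 651/43 + 1/(2*((-461*(10608 + 2175)))) = 651*(1/43) + 1/(2*((-461*12783))) = 651/43 + (½)/(-5892963) = 651/43 + (½)*(-1/5892963) = 651/43 - 1/11785926 = 7672637783/506794818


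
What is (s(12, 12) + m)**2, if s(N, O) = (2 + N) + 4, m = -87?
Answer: 4761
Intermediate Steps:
s(N, O) = 6 + N
(s(12, 12) + m)**2 = ((6 + 12) - 87)**2 = (18 - 87)**2 = (-69)**2 = 4761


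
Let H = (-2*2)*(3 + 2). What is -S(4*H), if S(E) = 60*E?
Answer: 4800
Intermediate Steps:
H = -20 (H = -4*5 = -20)
-S(4*H) = -60*4*(-20) = -60*(-80) = -1*(-4800) = 4800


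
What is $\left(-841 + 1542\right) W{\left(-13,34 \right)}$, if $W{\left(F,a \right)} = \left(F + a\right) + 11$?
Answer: $22432$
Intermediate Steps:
$W{\left(F,a \right)} = 11 + F + a$
$\left(-841 + 1542\right) W{\left(-13,34 \right)} = \left(-841 + 1542\right) \left(11 - 13 + 34\right) = 701 \cdot 32 = 22432$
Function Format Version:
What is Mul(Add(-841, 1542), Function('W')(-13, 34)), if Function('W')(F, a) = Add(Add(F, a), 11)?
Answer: 22432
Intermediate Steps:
Function('W')(F, a) = Add(11, F, a)
Mul(Add(-841, 1542), Function('W')(-13, 34)) = Mul(Add(-841, 1542), Add(11, -13, 34)) = Mul(701, 32) = 22432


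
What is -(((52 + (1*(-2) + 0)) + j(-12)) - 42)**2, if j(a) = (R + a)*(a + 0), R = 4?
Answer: -10816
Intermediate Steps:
j(a) = a*(4 + a) (j(a) = (4 + a)*(a + 0) = (4 + a)*a = a*(4 + a))
-(((52 + (1*(-2) + 0)) + j(-12)) - 42)**2 = -(((52 + (1*(-2) + 0)) - 12*(4 - 12)) - 42)**2 = -(((52 + (-2 + 0)) - 12*(-8)) - 42)**2 = -(((52 - 2) + 96) - 42)**2 = -((50 + 96) - 42)**2 = -(146 - 42)**2 = -1*104**2 = -1*10816 = -10816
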